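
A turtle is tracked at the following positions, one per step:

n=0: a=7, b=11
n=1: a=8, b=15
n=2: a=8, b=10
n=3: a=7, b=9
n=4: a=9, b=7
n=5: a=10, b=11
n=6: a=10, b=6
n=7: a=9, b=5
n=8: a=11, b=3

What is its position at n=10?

a=12, b=2

Step-to-step displacements: (+1, +4), (+0, -5), (-1, -1), (+2, -2), (+1, +4), (+0, -5), (-1, -1), (+2, -2) — a repeating cycle of length 4.
step 9: apply (+1, +4) → a=12, b=7
step 10: apply (+0, -5) → a=12, b=2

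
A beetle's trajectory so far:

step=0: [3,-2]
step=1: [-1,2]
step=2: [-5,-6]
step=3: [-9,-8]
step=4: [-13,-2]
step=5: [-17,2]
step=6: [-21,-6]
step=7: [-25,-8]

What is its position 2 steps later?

[-33,2]

The first coordinate changes by -4 each step, so at step 9 it is 3 + 9·(-4) = -33.
The second coordinate repeats the cycle [-2, 2, -6, -8] with period 4; step 9 mod 4 = 1, giving 2.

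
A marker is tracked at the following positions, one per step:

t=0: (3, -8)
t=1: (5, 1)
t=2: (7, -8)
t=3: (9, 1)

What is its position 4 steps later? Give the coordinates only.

First: linear, +2 per step → 17 at step 7.
Second: cycles through -8, 1 every 2 steps. Step 7 lands at position 1 of the cycle → 1.

(17, 1)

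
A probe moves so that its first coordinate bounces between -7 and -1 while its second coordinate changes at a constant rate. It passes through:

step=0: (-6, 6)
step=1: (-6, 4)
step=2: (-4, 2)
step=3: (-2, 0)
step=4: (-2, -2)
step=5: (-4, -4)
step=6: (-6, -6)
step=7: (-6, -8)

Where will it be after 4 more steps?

The first coordinate travels 2 per step and bounces off the walls at -7 and -1.
  step 8: -6 → -4
  step 9: -4 → -2
  step 10: -2 → -2
  step 11: -2 → -4
The second coordinate changes by -2 each step: at step 11 it is -16.

(-4, -16)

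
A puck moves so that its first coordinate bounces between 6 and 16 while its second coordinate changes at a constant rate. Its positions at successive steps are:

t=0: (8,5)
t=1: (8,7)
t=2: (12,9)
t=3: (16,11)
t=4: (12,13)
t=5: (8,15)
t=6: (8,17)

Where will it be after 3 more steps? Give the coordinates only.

The first coordinate reflects between 6 and 16, moving 4 per step.
  step 7: 8 → 12
  step 8: 12 → 16
  step 9: 16 → 12
The second coordinate changes by +2 each step: at step 9 it is 23.

(12,23)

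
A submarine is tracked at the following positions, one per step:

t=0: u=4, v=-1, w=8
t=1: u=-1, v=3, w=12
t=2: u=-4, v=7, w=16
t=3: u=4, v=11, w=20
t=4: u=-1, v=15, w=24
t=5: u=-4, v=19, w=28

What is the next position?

u=4, v=23, w=32

U: cycles through 4, -1, -4 every 3 steps. Step 6 lands at position 0 of the cycle → 4.
V: linear, +4 per step → 23 at step 6.
W: linear, +4 per step → 32 at step 6.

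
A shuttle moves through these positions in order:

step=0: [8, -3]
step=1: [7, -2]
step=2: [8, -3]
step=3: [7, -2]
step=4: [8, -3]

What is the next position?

Consecutive displacements [-1, +1], [+1, -1], [-1, +1], [+1, -1] scale by a factor of -1 each step.
step 5: [8, -3] + [-1, +1] → [7, -2]

[7, -2]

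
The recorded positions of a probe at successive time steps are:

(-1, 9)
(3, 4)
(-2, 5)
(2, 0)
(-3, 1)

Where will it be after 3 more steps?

The moves between consecutive positions are (+4, -5), (-5, +1), (+4, -5), (-5, +1); they repeat the 2-cycle [(+4, -5), (-5, +1)].
step 5: apply (+4, -5) → (1, -4)
step 6: apply (-5, +1) → (-4, -3)
step 7: apply (+4, -5) → (0, -8)

(0, -8)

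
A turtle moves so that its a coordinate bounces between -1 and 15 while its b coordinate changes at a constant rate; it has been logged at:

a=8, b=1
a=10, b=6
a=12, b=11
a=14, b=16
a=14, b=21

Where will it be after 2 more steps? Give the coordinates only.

a=10, b=31

The a coordinate reflects between -1 and 15, moving 2 per step.
  step 5: 14 → 12
  step 6: 12 → 10
The b coordinate changes by +5 each step: at step 6 it is 31.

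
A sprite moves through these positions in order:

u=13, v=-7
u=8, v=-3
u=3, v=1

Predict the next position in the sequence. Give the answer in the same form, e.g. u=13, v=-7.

u=-2, v=5

Constant displacement of (-5,+4) per step.
step 3: u=3, v=1 + (-5,+4) → u=-2, v=5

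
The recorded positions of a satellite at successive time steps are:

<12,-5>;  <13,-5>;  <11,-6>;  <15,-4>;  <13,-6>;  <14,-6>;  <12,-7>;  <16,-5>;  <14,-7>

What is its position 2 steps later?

The moves between consecutive positions are <+1,+0>, <-2,-1>, <+4,+2>, <-2,-2>, <+1,+0>, <-2,-1>, <+4,+2>, <-2,-2>; they repeat the 4-cycle [<+1,+0>, <-2,-1>, <+4,+2>, <-2,-2>].
step 9: apply <+1,+0> → <15,-7>
step 10: apply <-2,-1> → <13,-8>

<13,-8>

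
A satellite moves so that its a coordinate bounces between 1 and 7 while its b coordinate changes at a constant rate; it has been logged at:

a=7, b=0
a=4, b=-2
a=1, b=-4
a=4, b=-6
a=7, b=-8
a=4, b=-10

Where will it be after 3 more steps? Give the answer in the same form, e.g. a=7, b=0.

The a coordinate travels 3 per step and bounces off the walls at 1 and 7.
  step 6: 4 → 1
  step 7: 1 → 4
  step 8: 4 → 7
The b coordinate changes by -2 each step: at step 8 it is -16.

a=7, b=-16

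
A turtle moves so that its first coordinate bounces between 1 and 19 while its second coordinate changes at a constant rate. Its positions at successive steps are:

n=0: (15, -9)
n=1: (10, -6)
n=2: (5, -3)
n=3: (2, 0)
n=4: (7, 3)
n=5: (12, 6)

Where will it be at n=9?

(6, 18)

The first coordinate travels 5 per step and bounces off the walls at 1 and 19.
  step 6: 12 → 17
  step 7: 17 → 16
  step 8: 16 → 11
  step 9: 11 → 6
The second coordinate changes by +3 each step: at step 9 it is 18.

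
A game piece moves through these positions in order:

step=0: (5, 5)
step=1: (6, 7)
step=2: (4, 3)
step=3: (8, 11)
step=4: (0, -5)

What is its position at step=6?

Step-to-step displacements: (+1, +2), (-2, -4), (+4, +8), (-8, -16); each is -2× the previous.
step 5: (0, -5) + (+16, +32) → (16, 27)
step 6: (16, 27) + (-32, -64) → (-16, -37)

(-16, -37)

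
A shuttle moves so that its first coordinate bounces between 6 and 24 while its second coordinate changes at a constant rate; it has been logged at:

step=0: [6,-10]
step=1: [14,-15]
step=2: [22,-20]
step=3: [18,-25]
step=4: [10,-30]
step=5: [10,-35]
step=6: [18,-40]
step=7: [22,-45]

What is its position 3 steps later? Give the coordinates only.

[14,-60]

The first coordinate travels 8 per step and bounces off the walls at 6 and 24.
  step 8: 22 → 14
  step 9: 14 → 6
  step 10: 6 → 14
The second coordinate changes by -5 each step: at step 10 it is -60.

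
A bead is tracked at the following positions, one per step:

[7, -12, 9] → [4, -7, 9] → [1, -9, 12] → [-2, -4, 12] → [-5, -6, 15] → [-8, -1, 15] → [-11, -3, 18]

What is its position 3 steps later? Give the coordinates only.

[-20, 5, 21]

Differencing gives [-3, +5, +0], [-3, -2, +3], [-3, +5, +0], [-3, -2, +3], [-3, +5, +0], [-3, -2, +3]. This is the pattern [-3, +5, +0], [-3, -2, +3] repeated.
step 7: apply [-3, +5, +0] → [-14, 2, 18]
step 8: apply [-3, -2, +3] → [-17, 0, 21]
step 9: apply [-3, +5, +0] → [-20, 5, 21]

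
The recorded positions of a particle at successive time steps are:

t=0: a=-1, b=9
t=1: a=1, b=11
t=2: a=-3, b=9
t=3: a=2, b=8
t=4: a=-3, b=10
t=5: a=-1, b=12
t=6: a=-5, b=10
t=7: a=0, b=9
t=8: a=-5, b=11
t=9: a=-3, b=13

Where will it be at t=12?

The moves between consecutive positions are (+2, +2), (-4, -2), (+5, -1), (-5, +2), (+2, +2), (-4, -2), (+5, -1), (-5, +2), (+2, +2); they repeat the 4-cycle [(+2, +2), (-4, -2), (+5, -1), (-5, +2)].
step 10: apply (-4, -2) → a=-7, b=11
step 11: apply (+5, -1) → a=-2, b=10
step 12: apply (-5, +2) → a=-7, b=12

a=-7, b=12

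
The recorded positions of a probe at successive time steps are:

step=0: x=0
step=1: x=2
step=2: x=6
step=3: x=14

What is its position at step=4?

The jumps are +2, +4, +8 — a geometric progression with ratio 2.
step 4: 14 + 16 → x=30

x=30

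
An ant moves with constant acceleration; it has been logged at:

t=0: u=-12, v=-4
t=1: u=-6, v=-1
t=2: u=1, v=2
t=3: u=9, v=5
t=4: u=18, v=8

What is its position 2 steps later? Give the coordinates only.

u=39, v=14

First differences are (+6, +3), (+7, +3), (+8, +3), (+9, +3); their common second difference is (+1, +0) (constant acceleration).
step 5: u=18, v=8 + (+10, +3) → u=28, v=11
step 6: u=28, v=11 + (+11, +3) → u=39, v=14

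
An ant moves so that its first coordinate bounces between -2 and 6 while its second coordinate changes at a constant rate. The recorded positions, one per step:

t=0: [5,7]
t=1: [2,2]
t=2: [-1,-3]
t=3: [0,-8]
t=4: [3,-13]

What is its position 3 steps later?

The first coordinate travels 3 per step and bounces off the walls at -2 and 6.
  step 5: 3 → 6
  step 6: 6 → 3
  step 7: 3 → 0
The second coordinate changes by -5 each step: at step 7 it is -28.

[0,-28]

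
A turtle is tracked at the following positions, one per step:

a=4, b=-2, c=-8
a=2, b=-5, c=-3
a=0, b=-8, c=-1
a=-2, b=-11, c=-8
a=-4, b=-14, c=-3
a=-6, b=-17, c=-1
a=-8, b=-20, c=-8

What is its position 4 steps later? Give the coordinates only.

a=-16, b=-32, c=-3

A: linear, -2 per step → -16 at step 10.
B: linear, -3 per step → -32 at step 10.
C: cycles through -8, -3, -1 every 3 steps. Step 10 lands at position 1 of the cycle → -3.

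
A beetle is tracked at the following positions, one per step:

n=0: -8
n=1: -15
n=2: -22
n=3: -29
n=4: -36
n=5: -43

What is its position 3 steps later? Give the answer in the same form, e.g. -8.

-64

The position changes by -7 every step.
step 6: -43 − 7 → -50
step 7: -50 − 7 → -57
step 8: -57 − 7 → -64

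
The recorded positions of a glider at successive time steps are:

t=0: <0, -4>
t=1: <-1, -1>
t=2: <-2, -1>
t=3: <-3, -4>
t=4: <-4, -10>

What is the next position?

Taking differences between consecutive positions: <-1, +3>, <-1, +0>, <-1, -3>, <-1, -6>. These grow by <+0, -3> each step.
step 5: <-4, -10> + <-1, -9> → <-5, -19>

<-5, -19>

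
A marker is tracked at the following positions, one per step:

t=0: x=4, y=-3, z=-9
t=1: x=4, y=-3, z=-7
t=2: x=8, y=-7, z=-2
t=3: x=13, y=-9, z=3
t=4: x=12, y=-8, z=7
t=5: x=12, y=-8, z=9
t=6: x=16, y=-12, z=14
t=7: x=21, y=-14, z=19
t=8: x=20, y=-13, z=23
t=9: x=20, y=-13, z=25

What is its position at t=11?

The moves between consecutive positions are (+0, +0, +2), (+4, -4, +5), (+5, -2, +5), (-1, +1, +4), (+0, +0, +2), (+4, -4, +5), (+5, -2, +5), (-1, +1, +4), (+0, +0, +2); they repeat the 4-cycle [(+0, +0, +2), (+4, -4, +5), (+5, -2, +5), (-1, +1, +4)].
step 10: apply (+4, -4, +5) → x=24, y=-17, z=30
step 11: apply (+5, -2, +5) → x=29, y=-19, z=35

x=29, y=-19, z=35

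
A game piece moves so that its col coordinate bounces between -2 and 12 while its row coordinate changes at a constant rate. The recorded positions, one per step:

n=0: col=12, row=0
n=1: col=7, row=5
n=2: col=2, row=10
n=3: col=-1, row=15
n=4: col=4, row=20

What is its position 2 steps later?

The col coordinate reflects between -2 and 12, moving 5 per step.
  step 5: 4 → 9
  step 6: 9 → 10
The row coordinate changes by +5 each step: at step 6 it is 30.

col=10, row=30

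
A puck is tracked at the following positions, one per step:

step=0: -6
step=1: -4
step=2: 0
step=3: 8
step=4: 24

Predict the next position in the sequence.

Step-to-step displacements: +2, +4, +8, +16; each is 2× the previous.
step 5: 24 + 32 → 56

56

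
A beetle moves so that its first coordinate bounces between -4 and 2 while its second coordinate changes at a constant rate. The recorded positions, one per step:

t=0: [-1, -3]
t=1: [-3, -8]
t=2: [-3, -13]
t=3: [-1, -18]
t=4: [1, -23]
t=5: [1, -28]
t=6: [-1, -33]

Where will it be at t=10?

The first coordinate travels 2 per step and bounces off the walls at -4 and 2.
  step 7: -1 → -3
  step 8: -3 → -3
  step 9: -3 → -1
  step 10: -1 → 1
The second coordinate changes by -5 each step: at step 10 it is -53.

[1, -53]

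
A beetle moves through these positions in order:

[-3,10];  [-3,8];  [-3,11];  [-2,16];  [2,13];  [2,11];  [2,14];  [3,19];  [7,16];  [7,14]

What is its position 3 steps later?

[12,19]

The moves between consecutive positions are [+0,-2], [+0,+3], [+1,+5], [+4,-3], [+0,-2], [+0,+3], [+1,+5], [+4,-3], [+0,-2]; they repeat the 4-cycle [[+0,-2], [+0,+3], [+1,+5], [+4,-3]].
step 10: apply [+0,+3] → [7,17]
step 11: apply [+1,+5] → [8,22]
step 12: apply [+4,-3] → [12,19]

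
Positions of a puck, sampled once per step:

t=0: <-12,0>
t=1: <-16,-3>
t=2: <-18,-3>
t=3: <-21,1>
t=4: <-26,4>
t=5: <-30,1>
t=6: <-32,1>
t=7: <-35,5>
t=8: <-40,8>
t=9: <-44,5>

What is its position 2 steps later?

<-49,9>

The moves between consecutive positions are <-4,-3>, <-2,+0>, <-3,+4>, <-5,+3>, <-4,-3>, <-2,+0>, <-3,+4>, <-5,+3>, <-4,-3>; they repeat the 4-cycle [<-4,-3>, <-2,+0>, <-3,+4>, <-5,+3>].
step 10: apply <-2,+0> → <-46,5>
step 11: apply <-3,+4> → <-49,9>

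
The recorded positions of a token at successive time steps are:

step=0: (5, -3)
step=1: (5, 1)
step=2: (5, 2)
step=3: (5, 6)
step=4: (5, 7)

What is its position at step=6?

(5, 12)

Differencing gives (+0, +4), (+0, +1), (+0, +4), (+0, +1). This is the pattern (+0, +4), (+0, +1) repeated.
step 5: apply (+0, +4) → (5, 11)
step 6: apply (+0, +1) → (5, 12)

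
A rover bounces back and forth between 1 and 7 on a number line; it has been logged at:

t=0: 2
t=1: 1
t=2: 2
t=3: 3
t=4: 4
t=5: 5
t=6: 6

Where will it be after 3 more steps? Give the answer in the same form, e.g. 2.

5

The value reflects between 1 and 7, moving 1 per step.
  step 7: 6 → 7
  step 8: 7 → 6
  step 9: 6 → 5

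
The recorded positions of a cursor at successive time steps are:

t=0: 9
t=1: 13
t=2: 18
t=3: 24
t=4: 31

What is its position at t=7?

Taking differences between consecutive positions: +4, +5, +6, +7. These grow by +1 each step.
step 5: 31 + 8 → 39
step 6: 39 + 9 → 48
step 7: 48 + 10 → 58

58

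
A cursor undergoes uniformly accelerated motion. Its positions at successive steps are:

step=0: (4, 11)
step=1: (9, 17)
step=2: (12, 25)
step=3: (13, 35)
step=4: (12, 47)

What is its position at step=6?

Taking differences between consecutive positions: (+5, +6), (+3, +8), (+1, +10), (-1, +12). These grow by (-2, +2) each step.
step 5: (12, 47) + (-3, +14) → (9, 61)
step 6: (9, 61) + (-5, +16) → (4, 77)

(4, 77)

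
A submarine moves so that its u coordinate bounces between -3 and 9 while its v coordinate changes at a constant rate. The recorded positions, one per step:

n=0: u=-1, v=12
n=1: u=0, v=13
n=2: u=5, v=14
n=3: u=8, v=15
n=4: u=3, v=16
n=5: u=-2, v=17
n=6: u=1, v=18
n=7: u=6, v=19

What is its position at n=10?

u=-3, v=22

The u coordinate travels 5 per step and bounces off the walls at -3 and 9.
  step 8: 6 → 7
  step 9: 7 → 2
  step 10: 2 → -3
The v coordinate changes by +1 each step: at step 10 it is 22.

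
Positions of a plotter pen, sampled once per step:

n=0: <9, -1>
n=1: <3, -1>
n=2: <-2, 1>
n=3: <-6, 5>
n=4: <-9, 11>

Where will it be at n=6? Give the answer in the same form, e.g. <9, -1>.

Successive displacements: <-6, +0>, <-5, +2>, <-4, +4>, <-3, +6> — each changes by <+1, +2>.
step 5: <-9, 11> + <-2, +8> → <-11, 19>
step 6: <-11, 19> + <-1, +10> → <-12, 29>

<-12, 29>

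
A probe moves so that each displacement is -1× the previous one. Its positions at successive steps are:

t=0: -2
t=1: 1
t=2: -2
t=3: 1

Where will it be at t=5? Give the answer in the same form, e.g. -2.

1

Step-to-step displacements: +3, -3, +3; each is -1× the previous.
step 4: 1 − 3 → -2
step 5: -2 + 3 → 1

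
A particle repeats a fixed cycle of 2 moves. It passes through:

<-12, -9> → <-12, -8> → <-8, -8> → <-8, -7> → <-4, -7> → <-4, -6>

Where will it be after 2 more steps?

<0, -5>

The moves between consecutive positions are <+0, +1>, <+4, +0>, <+0, +1>, <+4, +0>, <+0, +1>; they repeat the 2-cycle [<+0, +1>, <+4, +0>].
step 6: apply <+4, +0> → <0, -6>
step 7: apply <+0, +1> → <0, -5>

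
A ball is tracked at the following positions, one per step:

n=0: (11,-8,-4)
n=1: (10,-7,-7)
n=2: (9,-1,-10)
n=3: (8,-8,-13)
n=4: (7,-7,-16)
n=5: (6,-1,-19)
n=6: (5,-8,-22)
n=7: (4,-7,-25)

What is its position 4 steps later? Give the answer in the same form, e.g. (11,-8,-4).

(0,-1,-37)

First: linear, -1 per step → 0 at step 11.
Second: cycles through -8, -7, -1 every 3 steps. Step 11 lands at position 2 of the cycle → -1.
Third: linear, -3 per step → -37 at step 11.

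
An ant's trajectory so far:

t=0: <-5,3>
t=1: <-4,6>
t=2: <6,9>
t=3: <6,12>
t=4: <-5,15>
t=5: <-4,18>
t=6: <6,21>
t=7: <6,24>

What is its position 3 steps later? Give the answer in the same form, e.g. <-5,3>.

The first coordinate repeats the cycle [-5, -4, 6, 6] with period 4; step 10 mod 4 = 2, giving 6.
The second coordinate changes by +3 each step, so at step 10 it is 3 + 10·(3) = 33.

<6,33>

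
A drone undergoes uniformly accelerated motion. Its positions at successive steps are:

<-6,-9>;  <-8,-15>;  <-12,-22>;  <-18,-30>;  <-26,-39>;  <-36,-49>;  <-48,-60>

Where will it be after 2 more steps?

<-78,-85>

Successive displacements: <-2,-6>, <-4,-7>, <-6,-8>, <-8,-9>, <-10,-10>, <-12,-11> — each changes by <-2,-1>.
step 7: <-48,-60> + <-14,-12> → <-62,-72>
step 8: <-62,-72> + <-16,-13> → <-78,-85>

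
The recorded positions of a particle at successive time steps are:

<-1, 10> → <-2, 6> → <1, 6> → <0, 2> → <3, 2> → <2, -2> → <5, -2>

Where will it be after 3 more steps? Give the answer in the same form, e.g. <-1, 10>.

<6, -10>

The moves between consecutive positions are <-1, -4>, <+3, +0>, <-1, -4>, <+3, +0>, <-1, -4>, <+3, +0>; they repeat the 2-cycle [<-1, -4>, <+3, +0>].
step 7: apply <-1, -4> → <4, -6>
step 8: apply <+3, +0> → <7, -6>
step 9: apply <-1, -4> → <6, -10>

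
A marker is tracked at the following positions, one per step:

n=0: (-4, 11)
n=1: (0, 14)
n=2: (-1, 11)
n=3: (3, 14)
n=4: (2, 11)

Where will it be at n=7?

(9, 14)

Differencing gives (+4, +3), (-1, -3), (+4, +3), (-1, -3). This is the pattern (+4, +3), (-1, -3) repeated.
step 5: apply (+4, +3) → (6, 14)
step 6: apply (-1, -3) → (5, 11)
step 7: apply (+4, +3) → (9, 14)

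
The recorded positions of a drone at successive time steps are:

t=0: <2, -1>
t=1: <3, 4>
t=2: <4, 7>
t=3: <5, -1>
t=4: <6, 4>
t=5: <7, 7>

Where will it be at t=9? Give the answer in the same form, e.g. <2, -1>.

First: linear, +1 per step → 11 at step 9.
Second: cycles through -1, 4, 7 every 3 steps. Step 9 lands at position 0 of the cycle → -1.

<11, -1>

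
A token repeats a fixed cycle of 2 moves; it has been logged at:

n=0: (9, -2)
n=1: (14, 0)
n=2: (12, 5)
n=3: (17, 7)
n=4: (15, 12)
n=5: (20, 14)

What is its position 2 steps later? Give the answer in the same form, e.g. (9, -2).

(23, 21)

The moves between consecutive positions are (+5, +2), (-2, +5), (+5, +2), (-2, +5), (+5, +2); they repeat the 2-cycle [(+5, +2), (-2, +5)].
step 6: apply (-2, +5) → (18, 19)
step 7: apply (+5, +2) → (23, 21)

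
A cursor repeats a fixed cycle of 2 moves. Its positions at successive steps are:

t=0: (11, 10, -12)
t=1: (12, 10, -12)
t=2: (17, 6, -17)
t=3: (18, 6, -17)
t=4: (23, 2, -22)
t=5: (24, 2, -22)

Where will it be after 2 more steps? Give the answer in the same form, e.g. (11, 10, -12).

(30, -2, -27)

Differencing gives (+1, +0, +0), (+5, -4, -5), (+1, +0, +0), (+5, -4, -5), (+1, +0, +0). This is the pattern (+1, +0, +0), (+5, -4, -5) repeated.
step 6: apply (+5, -4, -5) → (29, -2, -27)
step 7: apply (+1, +0, +0) → (30, -2, -27)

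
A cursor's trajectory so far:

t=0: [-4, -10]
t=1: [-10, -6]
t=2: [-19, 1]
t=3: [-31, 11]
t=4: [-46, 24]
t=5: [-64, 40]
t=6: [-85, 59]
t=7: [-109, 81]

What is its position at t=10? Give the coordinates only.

[-199, 165]

First differences are [-6, +4], [-9, +7], [-12, +10], [-15, +13], [-18, +16], [-21, +19], [-24, +22]; their common second difference is [-3, +3] (constant acceleration).
step 8: [-109, 81] + [-27, +25] → [-136, 106]
step 9: [-136, 106] + [-30, +28] → [-166, 134]
step 10: [-166, 134] + [-33, +31] → [-199, 165]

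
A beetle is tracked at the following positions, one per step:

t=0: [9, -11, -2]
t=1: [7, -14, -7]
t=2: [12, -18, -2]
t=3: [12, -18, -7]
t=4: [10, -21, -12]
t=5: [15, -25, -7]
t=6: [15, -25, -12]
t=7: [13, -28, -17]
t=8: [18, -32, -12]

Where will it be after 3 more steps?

The moves between consecutive positions are [-2, -3, -5], [+5, -4, +5], [+0, +0, -5], [-2, -3, -5], [+5, -4, +5], [+0, +0, -5], [-2, -3, -5], [+5, -4, +5]; they repeat the 3-cycle [[-2, -3, -5], [+5, -4, +5], [+0, +0, -5]].
step 9: apply [+0, +0, -5] → [18, -32, -17]
step 10: apply [-2, -3, -5] → [16, -35, -22]
step 11: apply [+5, -4, +5] → [21, -39, -17]

[21, -39, -17]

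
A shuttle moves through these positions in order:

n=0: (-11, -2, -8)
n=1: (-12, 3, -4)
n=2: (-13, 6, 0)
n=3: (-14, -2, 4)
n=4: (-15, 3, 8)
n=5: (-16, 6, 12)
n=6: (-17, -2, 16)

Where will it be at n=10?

(-21, 3, 32)

The first coordinate changes by -1 each step, so at step 10 it is -11 + 10·(-1) = -21.
The second coordinate repeats the cycle [-2, 3, 6] with period 3; step 10 mod 3 = 1, giving 3.
The third coordinate changes by +4 each step, so at step 10 it is -8 + 10·(4) = 32.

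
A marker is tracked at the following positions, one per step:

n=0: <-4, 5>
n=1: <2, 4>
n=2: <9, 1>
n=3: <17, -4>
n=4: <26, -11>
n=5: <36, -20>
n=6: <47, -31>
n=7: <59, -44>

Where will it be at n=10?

<101, -95>

First differences are <+6, -1>, <+7, -3>, <+8, -5>, <+9, -7>, <+10, -9>, <+11, -11>, <+12, -13>; their common second difference is <+1, -2> (constant acceleration).
step 8: <59, -44> + <+13, -15> → <72, -59>
step 9: <72, -59> + <+14, -17> → <86, -76>
step 10: <86, -76> + <+15, -19> → <101, -95>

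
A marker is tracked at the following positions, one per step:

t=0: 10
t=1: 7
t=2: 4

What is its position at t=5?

Constant displacement of -3 per step.
step 3: 4 − 3 → 1
step 4: 1 − 3 → -2
step 5: -2 − 3 → -5

-5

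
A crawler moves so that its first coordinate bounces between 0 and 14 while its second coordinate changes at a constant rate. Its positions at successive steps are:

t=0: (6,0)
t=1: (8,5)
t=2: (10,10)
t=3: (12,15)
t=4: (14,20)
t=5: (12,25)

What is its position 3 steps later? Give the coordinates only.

The first coordinate reflects between 0 and 14, moving 2 per step.
  step 6: 12 → 10
  step 7: 10 → 8
  step 8: 8 → 6
The second coordinate changes by +5 each step: at step 8 it is 40.

(6,40)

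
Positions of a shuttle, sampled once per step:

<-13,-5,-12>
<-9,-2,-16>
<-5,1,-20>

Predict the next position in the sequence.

<-1,4,-24>

Each step adds <+4,+3,-4> to the position.
step 3: <-5,1,-20> + <+4,+3,-4> → <-1,4,-24>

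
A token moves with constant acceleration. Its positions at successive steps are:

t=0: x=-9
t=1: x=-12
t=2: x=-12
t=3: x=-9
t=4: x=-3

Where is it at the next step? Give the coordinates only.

Successive displacements: -3, +0, +3, +6 — each changes by +3.
step 5: -3 + 9 → x=6

x=6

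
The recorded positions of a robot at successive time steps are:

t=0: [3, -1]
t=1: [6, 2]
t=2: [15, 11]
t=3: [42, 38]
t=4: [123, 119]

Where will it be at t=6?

Consecutive displacements [+3, +3], [+9, +9], [+27, +27], [+81, +81] scale by a factor of 3 each step.
step 5: [123, 119] + [+243, +243] → [366, 362]
step 6: [366, 362] + [+729, +729] → [1095, 1091]

[1095, 1091]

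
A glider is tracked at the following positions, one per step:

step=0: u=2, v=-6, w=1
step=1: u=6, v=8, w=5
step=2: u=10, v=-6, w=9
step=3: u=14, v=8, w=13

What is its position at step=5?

U: linear, +4 per step → 22 at step 5.
V: cycles through -6, 8 every 2 steps. Step 5 lands at position 1 of the cycle → 8.
W: linear, +4 per step → 21 at step 5.

u=22, v=8, w=21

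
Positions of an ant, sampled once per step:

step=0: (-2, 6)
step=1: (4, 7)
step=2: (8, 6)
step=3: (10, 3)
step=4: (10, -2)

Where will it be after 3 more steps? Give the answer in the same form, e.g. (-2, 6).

(-2, -29)

Taking differences between consecutive positions: (+6, +1), (+4, -1), (+2, -3), (+0, -5). These grow by (-2, -2) each step.
step 5: (10, -2) + (-2, -7) → (8, -9)
step 6: (8, -9) + (-4, -9) → (4, -18)
step 7: (4, -18) + (-6, -11) → (-2, -29)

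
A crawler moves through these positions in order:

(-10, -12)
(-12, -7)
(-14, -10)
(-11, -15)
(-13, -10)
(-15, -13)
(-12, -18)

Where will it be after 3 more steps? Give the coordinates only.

(-13, -21)

The moves between consecutive positions are (-2, +5), (-2, -3), (+3, -5), (-2, +5), (-2, -3), (+3, -5); they repeat the 3-cycle [(-2, +5), (-2, -3), (+3, -5)].
step 7: apply (-2, +5) → (-14, -13)
step 8: apply (-2, -3) → (-16, -16)
step 9: apply (+3, -5) → (-13, -21)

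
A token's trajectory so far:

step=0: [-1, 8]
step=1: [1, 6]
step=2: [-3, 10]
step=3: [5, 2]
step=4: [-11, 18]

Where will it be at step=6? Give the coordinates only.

The jumps are [+2, -2], [-4, +4], [+8, -8], [-16, +16] — a geometric progression with ratio -2.
step 5: [-11, 18] + [+32, -32] → [21, -14]
step 6: [21, -14] + [-64, +64] → [-43, 50]

[-43, 50]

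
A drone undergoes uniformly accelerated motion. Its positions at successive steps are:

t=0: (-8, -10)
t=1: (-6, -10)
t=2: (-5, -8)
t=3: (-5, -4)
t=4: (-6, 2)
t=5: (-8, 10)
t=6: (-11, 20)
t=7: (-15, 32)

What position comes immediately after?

(-20, 46)

Successive displacements: (+2, +0), (+1, +2), (+0, +4), (-1, +6), (-2, +8), (-3, +10), (-4, +12) — each changes by (-1, +2).
step 8: (-15, 32) + (-5, +14) → (-20, 46)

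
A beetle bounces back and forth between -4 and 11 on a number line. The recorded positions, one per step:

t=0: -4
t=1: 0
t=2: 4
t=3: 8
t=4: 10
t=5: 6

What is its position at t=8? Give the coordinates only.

-2

The value travels 4 per step and bounces off the walls at -4 and 11.
  step 6: 6 → 2
  step 7: 2 → -2
  step 8: -2 → -2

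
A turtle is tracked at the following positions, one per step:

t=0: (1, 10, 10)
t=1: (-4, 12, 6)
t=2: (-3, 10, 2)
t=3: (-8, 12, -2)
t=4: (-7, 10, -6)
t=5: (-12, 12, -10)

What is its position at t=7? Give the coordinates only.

The moves between consecutive positions are (-5, +2, -4), (+1, -2, -4), (-5, +2, -4), (+1, -2, -4), (-5, +2, -4); they repeat the 2-cycle [(-5, +2, -4), (+1, -2, -4)].
step 6: apply (+1, -2, -4) → (-11, 10, -14)
step 7: apply (-5, +2, -4) → (-16, 12, -18)

(-16, 12, -18)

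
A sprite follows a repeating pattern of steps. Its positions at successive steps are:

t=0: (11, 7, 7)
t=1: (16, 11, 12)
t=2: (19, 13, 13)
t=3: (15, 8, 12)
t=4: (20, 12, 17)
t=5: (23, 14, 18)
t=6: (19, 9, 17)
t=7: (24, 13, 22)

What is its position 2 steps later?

The moves between consecutive positions are (+5, +4, +5), (+3, +2, +1), (-4, -5, -1), (+5, +4, +5), (+3, +2, +1), (-4, -5, -1), (+5, +4, +5); they repeat the 3-cycle [(+5, +4, +5), (+3, +2, +1), (-4, -5, -1)].
step 8: apply (+3, +2, +1) → (27, 15, 23)
step 9: apply (-4, -5, -1) → (23, 10, 22)

(23, 10, 22)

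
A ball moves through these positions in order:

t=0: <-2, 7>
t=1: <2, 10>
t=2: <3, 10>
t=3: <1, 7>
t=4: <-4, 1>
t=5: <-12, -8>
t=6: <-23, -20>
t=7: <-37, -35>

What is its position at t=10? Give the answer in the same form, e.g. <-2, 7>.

Successive displacements: <+4, +3>, <+1, +0>, <-2, -3>, <-5, -6>, <-8, -9>, <-11, -12>, <-14, -15> — each changes by <-3, -3>.
step 8: <-37, -35> + <-17, -18> → <-54, -53>
step 9: <-54, -53> + <-20, -21> → <-74, -74>
step 10: <-74, -74> + <-23, -24> → <-97, -98>

<-97, -98>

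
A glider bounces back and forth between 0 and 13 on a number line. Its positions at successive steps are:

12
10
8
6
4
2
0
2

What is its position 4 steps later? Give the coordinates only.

The value reflects between 0 and 13, moving 2 per step.
  step 8: 2 → 4
  step 9: 4 → 6
  step 10: 6 → 8
  step 11: 8 → 10

10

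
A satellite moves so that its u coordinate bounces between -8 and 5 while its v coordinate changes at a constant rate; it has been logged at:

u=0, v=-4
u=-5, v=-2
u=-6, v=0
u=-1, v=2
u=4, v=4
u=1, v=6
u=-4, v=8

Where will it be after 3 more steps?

The u coordinate reflects between -8 and 5, moving 5 per step.
  step 7: -4 → -7
  step 8: -7 → -2
  step 9: -2 → 3
The v coordinate changes by +2 each step: at step 9 it is 14.

u=3, v=14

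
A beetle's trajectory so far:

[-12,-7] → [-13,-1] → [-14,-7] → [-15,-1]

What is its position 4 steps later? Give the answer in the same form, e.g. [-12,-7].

[-19,-1]

The first coordinate changes by -1 each step, so at step 7 it is -12 + 7·(-1) = -19.
The second coordinate repeats the cycle [-7, -1] with period 2; step 7 mod 2 = 1, giving -1.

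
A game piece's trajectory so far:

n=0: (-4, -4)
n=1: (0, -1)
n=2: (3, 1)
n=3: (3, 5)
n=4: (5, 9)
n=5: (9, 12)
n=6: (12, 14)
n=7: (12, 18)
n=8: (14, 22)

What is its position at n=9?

Step-to-step displacements: (+4, +3), (+3, +2), (+0, +4), (+2, +4), (+4, +3), (+3, +2), (+0, +4), (+2, +4) — a repeating cycle of length 4.
step 9: apply (+4, +3) → (18, 25)

(18, 25)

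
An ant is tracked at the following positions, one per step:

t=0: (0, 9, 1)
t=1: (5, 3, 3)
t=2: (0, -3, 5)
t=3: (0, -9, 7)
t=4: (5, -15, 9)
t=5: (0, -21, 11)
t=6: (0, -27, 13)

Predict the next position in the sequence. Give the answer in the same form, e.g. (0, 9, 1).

(5, -33, 15)

The first coordinate repeats the cycle [0, 5, 0] with period 3; step 7 mod 3 = 1, giving 5.
The second coordinate changes by -6 each step, so at step 7 it is 9 + 7·(-6) = -33.
The third coordinate changes by +2 each step, so at step 7 it is 1 + 7·(2) = 15.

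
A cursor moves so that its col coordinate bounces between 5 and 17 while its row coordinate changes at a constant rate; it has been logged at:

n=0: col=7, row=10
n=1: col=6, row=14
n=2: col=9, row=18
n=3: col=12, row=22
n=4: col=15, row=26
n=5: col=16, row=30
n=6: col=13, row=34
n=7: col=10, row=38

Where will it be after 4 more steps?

col=12, row=54

The col coordinate travels 3 per step and bounces off the walls at 5 and 17.
  step 8: 10 → 7
  step 9: 7 → 6
  step 10: 6 → 9
  step 11: 9 → 12
The row coordinate changes by +4 each step: at step 11 it is 54.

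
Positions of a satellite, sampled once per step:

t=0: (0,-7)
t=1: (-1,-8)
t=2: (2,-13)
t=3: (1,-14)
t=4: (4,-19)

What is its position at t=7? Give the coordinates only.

(5,-26)

The moves between consecutive positions are (-1,-1), (+3,-5), (-1,-1), (+3,-5); they repeat the 2-cycle [(-1,-1), (+3,-5)].
step 5: apply (-1,-1) → (3,-20)
step 6: apply (+3,-5) → (6,-25)
step 7: apply (-1,-1) → (5,-26)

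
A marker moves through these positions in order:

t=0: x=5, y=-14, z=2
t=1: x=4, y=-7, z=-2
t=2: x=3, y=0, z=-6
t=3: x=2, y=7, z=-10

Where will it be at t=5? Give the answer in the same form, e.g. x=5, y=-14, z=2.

The position changes by (-1, +7, -4) every step.
step 4: x=2, y=7, z=-10 + (-1, +7, -4) → x=1, y=14, z=-14
step 5: x=1, y=14, z=-14 + (-1, +7, -4) → x=0, y=21, z=-18

x=0, y=21, z=-18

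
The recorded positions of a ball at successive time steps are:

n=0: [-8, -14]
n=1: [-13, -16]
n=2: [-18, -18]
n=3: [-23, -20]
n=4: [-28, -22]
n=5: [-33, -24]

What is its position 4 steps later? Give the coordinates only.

Constant displacement of [-5, -2] per step.
step 6: [-33, -24] + [-5, -2] → [-38, -26]
step 7: [-38, -26] + [-5, -2] → [-43, -28]
step 8: [-43, -28] + [-5, -2] → [-48, -30]
step 9: [-48, -30] + [-5, -2] → [-53, -32]

[-53, -32]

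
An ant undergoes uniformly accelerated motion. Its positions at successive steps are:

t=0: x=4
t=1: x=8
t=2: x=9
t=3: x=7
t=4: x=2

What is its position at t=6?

x=-17

Successive displacements: +4, +1, -2, -5 — each changes by -3.
step 5: 2 − 8 → x=-6
step 6: -6 − 11 → x=-17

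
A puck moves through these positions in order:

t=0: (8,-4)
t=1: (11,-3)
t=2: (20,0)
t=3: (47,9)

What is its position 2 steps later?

Consecutive displacements (+3,+1), (+9,+3), (+27,+9) scale by a factor of 3 each step.
step 4: (47,9) + (+81,+27) → (128,36)
step 5: (128,36) + (+243,+81) → (371,117)

(371,117)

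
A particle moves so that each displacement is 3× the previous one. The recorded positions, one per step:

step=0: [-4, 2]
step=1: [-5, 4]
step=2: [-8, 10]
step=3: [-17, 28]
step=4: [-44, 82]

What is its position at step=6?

[-368, 730]

Consecutive displacements [-1, +2], [-3, +6], [-9, +18], [-27, +54] scale by a factor of 3 each step.
step 5: [-44, 82] + [-81, +162] → [-125, 244]
step 6: [-125, 244] + [-243, +486] → [-368, 730]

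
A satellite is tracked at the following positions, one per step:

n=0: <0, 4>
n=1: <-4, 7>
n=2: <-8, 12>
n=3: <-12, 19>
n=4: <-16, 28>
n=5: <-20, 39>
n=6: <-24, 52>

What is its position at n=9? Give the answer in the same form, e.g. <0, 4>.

<-36, 103>

Taking differences between consecutive positions: <-4, +3>, <-4, +5>, <-4, +7>, <-4, +9>, <-4, +11>, <-4, +13>. These grow by <+0, +2> each step.
step 7: <-24, 52> + <-4, +15> → <-28, 67>
step 8: <-28, 67> + <-4, +17> → <-32, 84>
step 9: <-32, 84> + <-4, +19> → <-36, 103>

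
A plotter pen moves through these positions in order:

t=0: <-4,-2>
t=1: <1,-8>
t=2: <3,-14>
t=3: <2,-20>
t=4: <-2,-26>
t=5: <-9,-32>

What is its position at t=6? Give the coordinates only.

Successive displacements: <+5,-6>, <+2,-6>, <-1,-6>, <-4,-6>, <-7,-6> — each changes by <-3,+0>.
step 6: <-9,-32> + <-10,-6> → <-19,-38>

<-19,-38>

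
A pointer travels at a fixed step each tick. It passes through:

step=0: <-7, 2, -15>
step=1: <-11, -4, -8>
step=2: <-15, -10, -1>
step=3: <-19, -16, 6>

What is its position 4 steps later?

Constant displacement of <-4, -6, +7> per step.
step 4: <-19, -16, 6> + <-4, -6, +7> → <-23, -22, 13>
step 5: <-23, -22, 13> + <-4, -6, +7> → <-27, -28, 20>
step 6: <-27, -28, 20> + <-4, -6, +7> → <-31, -34, 27>
step 7: <-31, -34, 27> + <-4, -6, +7> → <-35, -40, 34>

<-35, -40, 34>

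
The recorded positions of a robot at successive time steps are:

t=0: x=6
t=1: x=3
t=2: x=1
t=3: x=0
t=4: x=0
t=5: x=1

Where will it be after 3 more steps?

x=10

Taking differences between consecutive positions: -3, -2, -1, +0, +1. These grow by +1 each step.
step 6: 1 + 2 → x=3
step 7: 3 + 3 → x=6
step 8: 6 + 4 → x=10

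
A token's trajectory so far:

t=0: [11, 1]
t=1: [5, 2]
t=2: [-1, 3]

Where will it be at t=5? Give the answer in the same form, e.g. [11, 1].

[-19, 6]

Each step adds [-6, +1] to the position.
step 3: [-1, 3] + [-6, +1] → [-7, 4]
step 4: [-7, 4] + [-6, +1] → [-13, 5]
step 5: [-13, 5] + [-6, +1] → [-19, 6]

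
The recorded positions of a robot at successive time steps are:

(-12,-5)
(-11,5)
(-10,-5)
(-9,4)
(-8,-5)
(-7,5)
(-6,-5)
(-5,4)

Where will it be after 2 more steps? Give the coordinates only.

The first coordinate changes by +1 each step, so at step 9 it is -12 + 9·(1) = -3.
The second coordinate repeats the cycle [-5, 5, -5, 4] with period 4; step 9 mod 4 = 1, giving 5.

(-3,5)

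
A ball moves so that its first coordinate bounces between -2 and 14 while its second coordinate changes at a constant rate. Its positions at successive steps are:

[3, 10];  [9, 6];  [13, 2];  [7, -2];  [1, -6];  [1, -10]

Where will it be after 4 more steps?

[3, -26]

The first coordinate travels 6 per step and bounces off the walls at -2 and 14.
  step 6: 1 → 7
  step 7: 7 → 13
  step 8: 13 → 9
  step 9: 9 → 3
The second coordinate changes by -4 each step: at step 9 it is -26.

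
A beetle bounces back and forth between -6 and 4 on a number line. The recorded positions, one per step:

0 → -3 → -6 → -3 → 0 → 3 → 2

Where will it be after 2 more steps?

-4

The value reflects between -6 and 4, moving 3 per step.
  step 7: 2 → -1
  step 8: -1 → -4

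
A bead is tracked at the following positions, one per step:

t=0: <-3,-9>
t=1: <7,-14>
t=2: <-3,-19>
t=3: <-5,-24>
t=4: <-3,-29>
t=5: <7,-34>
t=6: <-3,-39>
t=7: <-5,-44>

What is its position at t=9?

First: cycles through -3, 7, -3, -5 every 4 steps. Step 9 lands at position 1 of the cycle → 7.
Second: linear, -5 per step → -54 at step 9.

<7,-54>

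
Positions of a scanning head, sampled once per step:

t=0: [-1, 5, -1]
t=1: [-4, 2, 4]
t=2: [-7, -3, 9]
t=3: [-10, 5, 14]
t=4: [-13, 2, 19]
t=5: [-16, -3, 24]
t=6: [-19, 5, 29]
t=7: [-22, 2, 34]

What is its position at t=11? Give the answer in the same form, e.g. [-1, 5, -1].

The first coordinate changes by -3 each step, so at step 11 it is -1 + 11·(-3) = -34.
The second coordinate repeats the cycle [5, 2, -3] with period 3; step 11 mod 3 = 2, giving -3.
The third coordinate changes by +5 each step, so at step 11 it is -1 + 11·(5) = 54.

[-34, -3, 54]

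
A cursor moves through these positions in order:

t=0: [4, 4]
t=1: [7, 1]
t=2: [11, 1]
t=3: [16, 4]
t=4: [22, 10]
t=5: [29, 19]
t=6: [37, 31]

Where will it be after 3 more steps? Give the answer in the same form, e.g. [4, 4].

First differences are [+3, -3], [+4, +0], [+5, +3], [+6, +6], [+7, +9], [+8, +12]; their common second difference is [+1, +3] (constant acceleration).
step 7: [37, 31] + [+9, +15] → [46, 46]
step 8: [46, 46] + [+10, +18] → [56, 64]
step 9: [56, 64] + [+11, +21] → [67, 85]

[67, 85]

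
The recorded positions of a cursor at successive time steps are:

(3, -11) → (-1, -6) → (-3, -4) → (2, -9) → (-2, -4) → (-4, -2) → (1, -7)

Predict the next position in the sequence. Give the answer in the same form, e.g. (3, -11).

(-3, -2)

Differencing gives (-4, +5), (-2, +2), (+5, -5), (-4, +5), (-2, +2), (+5, -5). This is the pattern (-4, +5), (-2, +2), (+5, -5) repeated.
step 7: apply (-4, +5) → (-3, -2)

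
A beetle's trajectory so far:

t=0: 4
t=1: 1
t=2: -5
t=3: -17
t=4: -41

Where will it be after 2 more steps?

Step-to-step displacements: -3, -6, -12, -24; each is 2× the previous.
step 5: -41 − 48 → -89
step 6: -89 − 96 → -185

-185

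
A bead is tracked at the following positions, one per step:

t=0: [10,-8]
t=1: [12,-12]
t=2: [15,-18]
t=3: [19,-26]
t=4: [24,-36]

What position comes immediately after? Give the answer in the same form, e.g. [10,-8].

[30,-48]

Successive displacements: [+2,-4], [+3,-6], [+4,-8], [+5,-10] — each changes by [+1,-2].
step 5: [24,-36] + [+6,-12] → [30,-48]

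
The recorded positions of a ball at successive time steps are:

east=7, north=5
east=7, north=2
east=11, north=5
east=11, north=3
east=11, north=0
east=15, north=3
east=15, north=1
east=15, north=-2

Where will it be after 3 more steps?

east=19, north=-4

The moves between consecutive positions are (+0, -3), (+4, +3), (+0, -2), (+0, -3), (+4, +3), (+0, -2), (+0, -3); they repeat the 3-cycle [(+0, -3), (+4, +3), (+0, -2)].
step 8: apply (+4, +3) → east=19, north=1
step 9: apply (+0, -2) → east=19, north=-1
step 10: apply (+0, -3) → east=19, north=-4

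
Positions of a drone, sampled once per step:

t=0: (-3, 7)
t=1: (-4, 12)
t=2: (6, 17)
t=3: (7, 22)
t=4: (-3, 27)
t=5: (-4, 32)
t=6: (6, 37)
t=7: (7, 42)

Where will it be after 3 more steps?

First: cycles through -3, -4, 6, 7 every 4 steps. Step 10 lands at position 2 of the cycle → 6.
Second: linear, +5 per step → 57 at step 10.

(6, 57)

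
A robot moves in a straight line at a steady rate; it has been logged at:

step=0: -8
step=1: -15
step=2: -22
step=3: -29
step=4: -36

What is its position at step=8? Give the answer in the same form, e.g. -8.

-64

Each step adds -7 to the position.
step 5: -36 − 7 → -43
step 6: -43 − 7 → -50
step 7: -50 − 7 → -57
step 8: -57 − 7 → -64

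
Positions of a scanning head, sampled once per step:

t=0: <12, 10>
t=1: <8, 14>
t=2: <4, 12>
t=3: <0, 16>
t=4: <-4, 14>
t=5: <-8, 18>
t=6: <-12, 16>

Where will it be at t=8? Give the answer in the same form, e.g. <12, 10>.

The moves between consecutive positions are <-4, +4>, <-4, -2>, <-4, +4>, <-4, -2>, <-4, +4>, <-4, -2>; they repeat the 2-cycle [<-4, +4>, <-4, -2>].
step 7: apply <-4, +4> → <-16, 20>
step 8: apply <-4, -2> → <-20, 18>

<-20, 18>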